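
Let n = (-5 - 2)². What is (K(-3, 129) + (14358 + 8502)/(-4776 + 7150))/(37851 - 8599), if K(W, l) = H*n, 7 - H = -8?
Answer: 883875/34722124 ≈ 0.025456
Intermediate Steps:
n = 49 (n = (-7)² = 49)
H = 15 (H = 7 - 1*(-8) = 7 + 8 = 15)
K(W, l) = 735 (K(W, l) = 15*49 = 735)
(K(-3, 129) + (14358 + 8502)/(-4776 + 7150))/(37851 - 8599) = (735 + (14358 + 8502)/(-4776 + 7150))/(37851 - 8599) = (735 + 22860/2374)/29252 = (735 + 22860*(1/2374))*(1/29252) = (735 + 11430/1187)*(1/29252) = (883875/1187)*(1/29252) = 883875/34722124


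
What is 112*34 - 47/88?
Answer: 335057/88 ≈ 3807.5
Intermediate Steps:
112*34 - 47/88 = 3808 - 47*1/88 = 3808 - 47/88 = 335057/88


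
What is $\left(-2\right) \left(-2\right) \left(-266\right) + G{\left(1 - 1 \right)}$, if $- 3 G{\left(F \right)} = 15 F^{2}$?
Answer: $-1064$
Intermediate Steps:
$G{\left(F \right)} = - 5 F^{2}$ ($G{\left(F \right)} = - \frac{15 F^{2}}{3} = - 5 F^{2}$)
$\left(-2\right) \left(-2\right) \left(-266\right) + G{\left(1 - 1 \right)} = \left(-2\right) \left(-2\right) \left(-266\right) - 5 \left(1 - 1\right)^{2} = 4 \left(-266\right) - 5 \left(1 - 1\right)^{2} = -1064 - 5 \cdot 0^{2} = -1064 - 0 = -1064 + 0 = -1064$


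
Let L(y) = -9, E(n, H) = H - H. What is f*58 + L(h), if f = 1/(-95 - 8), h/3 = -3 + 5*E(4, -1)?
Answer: -985/103 ≈ -9.5631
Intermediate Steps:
E(n, H) = 0
h = -9 (h = 3*(-3 + 5*0) = 3*(-3 + 0) = 3*(-3) = -9)
f = -1/103 (f = 1/(-103) = -1/103 ≈ -0.0097087)
f*58 + L(h) = -1/103*58 - 9 = -58/103 - 9 = -985/103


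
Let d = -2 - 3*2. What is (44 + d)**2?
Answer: 1296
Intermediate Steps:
d = -8 (d = -2 - 6 = -8)
(44 + d)**2 = (44 - 8)**2 = 36**2 = 1296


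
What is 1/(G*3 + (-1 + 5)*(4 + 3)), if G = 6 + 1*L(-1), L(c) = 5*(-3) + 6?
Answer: 1/19 ≈ 0.052632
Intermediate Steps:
L(c) = -9 (L(c) = -15 + 6 = -9)
G = -3 (G = 6 + 1*(-9) = 6 - 9 = -3)
1/(G*3 + (-1 + 5)*(4 + 3)) = 1/(-3*3 + (-1 + 5)*(4 + 3)) = 1/(-9 + 4*7) = 1/(-9 + 28) = 1/19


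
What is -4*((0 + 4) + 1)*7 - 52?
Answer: -192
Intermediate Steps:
-4*((0 + 4) + 1)*7 - 52 = -4*(4 + 1)*7 - 52 = -4*5*7 - 52 = -20*7 - 52 = -140 - 52 = -192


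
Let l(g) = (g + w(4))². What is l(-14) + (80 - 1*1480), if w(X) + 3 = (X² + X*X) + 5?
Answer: -1000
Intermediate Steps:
w(X) = 2 + 2*X² (w(X) = -3 + ((X² + X*X) + 5) = -3 + ((X² + X²) + 5) = -3 + (2*X² + 5) = -3 + (5 + 2*X²) = 2 + 2*X²)
l(g) = (34 + g)² (l(g) = (g + (2 + 2*4²))² = (g + (2 + 2*16))² = (g + (2 + 32))² = (g + 34)² = (34 + g)²)
l(-14) + (80 - 1*1480) = (34 - 14)² + (80 - 1*1480) = 20² + (80 - 1480) = 400 - 1400 = -1000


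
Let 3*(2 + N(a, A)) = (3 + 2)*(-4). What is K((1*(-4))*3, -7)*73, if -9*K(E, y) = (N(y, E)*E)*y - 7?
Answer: 17885/3 ≈ 5961.7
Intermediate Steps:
N(a, A) = -26/3 (N(a, A) = -2 + ((3 + 2)*(-4))/3 = -2 + (5*(-4))/3 = -2 + (⅓)*(-20) = -2 - 20/3 = -26/3)
K(E, y) = 7/9 + 26*E*y/27 (K(E, y) = -((-26*E/3)*y - 7)/9 = -(-26*E*y/3 - 7)/9 = -(-7 - 26*E*y/3)/9 = 7/9 + 26*E*y/27)
K((1*(-4))*3, -7)*73 = (7/9 + (26/27)*((1*(-4))*3)*(-7))*73 = (7/9 + (26/27)*(-4*3)*(-7))*73 = (7/9 + (26/27)*(-12)*(-7))*73 = (7/9 + 728/9)*73 = (245/3)*73 = 17885/3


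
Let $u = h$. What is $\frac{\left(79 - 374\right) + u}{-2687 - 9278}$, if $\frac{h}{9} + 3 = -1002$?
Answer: $\frac{1868}{2393} \approx 0.78061$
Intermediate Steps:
$h = -9045$ ($h = -27 + 9 \left(-1002\right) = -27 - 9018 = -9045$)
$u = -9045$
$\frac{\left(79 - 374\right) + u}{-2687 - 9278} = \frac{\left(79 - 374\right) - 9045}{-2687 - 9278} = \frac{\left(79 - 374\right) - 9045}{-2687 + \left(-16131 + 6853\right)} = \frac{-295 - 9045}{-2687 - 9278} = - \frac{9340}{-11965} = \left(-9340\right) \left(- \frac{1}{11965}\right) = \frac{1868}{2393}$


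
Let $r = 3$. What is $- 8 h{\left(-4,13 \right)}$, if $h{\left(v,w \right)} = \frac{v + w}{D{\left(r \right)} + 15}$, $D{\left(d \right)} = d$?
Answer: $-4$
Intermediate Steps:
$h{\left(v,w \right)} = \frac{v}{18} + \frac{w}{18}$ ($h{\left(v,w \right)} = \frac{v + w}{3 + 15} = \frac{v + w}{18} = \left(v + w\right) \frac{1}{18} = \frac{v}{18} + \frac{w}{18}$)
$- 8 h{\left(-4,13 \right)} = - 8 \left(\frac{1}{18} \left(-4\right) + \frac{1}{18} \cdot 13\right) = - 8 \left(- \frac{2}{9} + \frac{13}{18}\right) = \left(-8\right) \frac{1}{2} = -4$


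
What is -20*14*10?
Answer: -2800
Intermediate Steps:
-20*14*10 = -280*10 = -2800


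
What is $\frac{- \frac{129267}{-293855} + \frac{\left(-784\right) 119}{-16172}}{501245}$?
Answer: $\frac{7376500501}{595507011927425} \approx 1.2387 \cdot 10^{-5}$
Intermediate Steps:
$\frac{- \frac{129267}{-293855} + \frac{\left(-784\right) 119}{-16172}}{501245} = \left(\left(-129267\right) \left(- \frac{1}{293855}\right) - - \frac{23324}{4043}\right) \frac{1}{501245} = \left(\frac{129267}{293855} + \frac{23324}{4043}\right) \frac{1}{501245} = \frac{7376500501}{1188055765} \cdot \frac{1}{501245} = \frac{7376500501}{595507011927425}$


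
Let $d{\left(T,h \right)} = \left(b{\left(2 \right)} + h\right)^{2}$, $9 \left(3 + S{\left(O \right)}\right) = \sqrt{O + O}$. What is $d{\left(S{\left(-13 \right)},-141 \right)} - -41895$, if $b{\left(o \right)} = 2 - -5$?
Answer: $59851$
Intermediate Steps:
$b{\left(o \right)} = 7$ ($b{\left(o \right)} = 2 + 5 = 7$)
$S{\left(O \right)} = -3 + \frac{\sqrt{2} \sqrt{O}}{9}$ ($S{\left(O \right)} = -3 + \frac{\sqrt{O + O}}{9} = -3 + \frac{\sqrt{2 O}}{9} = -3 + \frac{\sqrt{2} \sqrt{O}}{9}$)
$d{\left(T,h \right)} = \left(7 + h\right)^{2}$
$d{\left(S{\left(-13 \right)},-141 \right)} - -41895 = \left(7 - 141\right)^{2} - -41895 = \left(-134\right)^{2} + 41895 = 17956 + 41895 = 59851$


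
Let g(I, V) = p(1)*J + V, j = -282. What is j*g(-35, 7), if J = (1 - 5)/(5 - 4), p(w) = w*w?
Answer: -846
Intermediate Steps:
p(w) = w²
J = -4 (J = -4/1 = -4*1 = -4)
g(I, V) = -4 + V (g(I, V) = 1²*(-4) + V = 1*(-4) + V = -4 + V)
j*g(-35, 7) = -282*(-4 + 7) = -282*3 = -846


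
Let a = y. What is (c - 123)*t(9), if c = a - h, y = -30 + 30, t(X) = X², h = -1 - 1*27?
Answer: -7695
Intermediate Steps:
h = -28 (h = -1 - 27 = -28)
y = 0
a = 0
c = 28 (c = 0 - 1*(-28) = 0 + 28 = 28)
(c - 123)*t(9) = (28 - 123)*9² = -95*81 = -7695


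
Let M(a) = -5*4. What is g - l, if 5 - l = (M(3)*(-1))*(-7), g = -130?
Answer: -275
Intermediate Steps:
M(a) = -20
l = 145 (l = 5 - (-20*(-1))*(-7) = 5 - 20*(-7) = 5 - 1*(-140) = 5 + 140 = 145)
g - l = -130 - 1*145 = -130 - 145 = -275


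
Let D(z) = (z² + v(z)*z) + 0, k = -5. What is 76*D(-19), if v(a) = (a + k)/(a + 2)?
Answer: 431756/17 ≈ 25397.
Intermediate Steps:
v(a) = (-5 + a)/(2 + a) (v(a) = (a - 5)/(a + 2) = (-5 + a)/(2 + a))
D(z) = z² + z*(-5 + z)/(2 + z) (D(z) = (z² + ((-5 + z)/(2 + z))*z) + 0 = (z² + z*(-5 + z)/(2 + z)) + 0 = z² + z*(-5 + z)/(2 + z))
76*D(-19) = 76*(-19*(-5 - 19 - 19*(2 - 19))/(2 - 19)) = 76*(-19*(-5 - 19 - 19*(-17))/(-17)) = 76*(-19*(-1/17)*(-5 - 19 + 323)) = 76*(-19*(-1/17)*299) = 76*(5681/17) = 431756/17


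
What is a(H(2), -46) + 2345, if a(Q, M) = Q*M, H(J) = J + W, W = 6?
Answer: 1977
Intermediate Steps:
H(J) = 6 + J (H(J) = J + 6 = 6 + J)
a(Q, M) = M*Q
a(H(2), -46) + 2345 = -46*(6 + 2) + 2345 = -46*8 + 2345 = -368 + 2345 = 1977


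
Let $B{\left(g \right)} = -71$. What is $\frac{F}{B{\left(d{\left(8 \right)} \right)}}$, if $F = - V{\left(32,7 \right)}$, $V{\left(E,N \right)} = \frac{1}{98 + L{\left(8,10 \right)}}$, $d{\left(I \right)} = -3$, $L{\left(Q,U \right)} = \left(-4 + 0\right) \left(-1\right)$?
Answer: $\frac{1}{7242} \approx 0.00013808$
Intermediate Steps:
$L{\left(Q,U \right)} = 4$ ($L{\left(Q,U \right)} = \left(-4\right) \left(-1\right) = 4$)
$V{\left(E,N \right)} = \frac{1}{102}$ ($V{\left(E,N \right)} = \frac{1}{98 + 4} = \frac{1}{102}$)
$F = - \frac{1}{102}$ ($F = \left(-1\right) \frac{1}{102} = - \frac{1}{102} \approx -0.0098039$)
$\frac{F}{B{\left(d{\left(8 \right)} \right)}} = - \frac{1}{102 \left(-71\right)} = \left(- \frac{1}{102}\right) \left(- \frac{1}{71}\right) = \frac{1}{7242}$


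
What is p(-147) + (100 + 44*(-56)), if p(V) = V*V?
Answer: 19245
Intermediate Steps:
p(V) = V**2
p(-147) + (100 + 44*(-56)) = (-147)**2 + (100 + 44*(-56)) = 21609 + (100 - 2464) = 21609 - 2364 = 19245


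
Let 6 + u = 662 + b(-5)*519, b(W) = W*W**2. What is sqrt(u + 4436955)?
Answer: 16*sqrt(17081) ≈ 2091.1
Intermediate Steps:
b(W) = W**3
u = -64219 (u = -6 + (662 + (-5)**3*519) = -6 + (662 - 125*519) = -6 + (662 - 64875) = -6 - 64213 = -64219)
sqrt(u + 4436955) = sqrt(-64219 + 4436955) = sqrt(4372736) = 16*sqrt(17081)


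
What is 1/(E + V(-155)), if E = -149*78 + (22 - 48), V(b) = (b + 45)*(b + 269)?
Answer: -1/24188 ≈ -4.1343e-5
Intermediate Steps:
V(b) = (45 + b)*(269 + b)
E = -11648 (E = -11622 - 26 = -11648)
1/(E + V(-155)) = 1/(-11648 + (12105 + (-155)² + 314*(-155))) = 1/(-11648 + (12105 + 24025 - 48670)) = 1/(-11648 - 12540) = 1/(-24188) = -1/24188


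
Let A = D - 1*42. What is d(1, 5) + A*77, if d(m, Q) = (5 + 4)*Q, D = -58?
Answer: -7655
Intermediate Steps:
d(m, Q) = 9*Q
A = -100 (A = -58 - 1*42 = -58 - 42 = -100)
d(1, 5) + A*77 = 9*5 - 100*77 = 45 - 7700 = -7655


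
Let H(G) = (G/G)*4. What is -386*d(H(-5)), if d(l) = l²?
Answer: -6176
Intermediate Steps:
H(G) = 4 (H(G) = 1*4 = 4)
-386*d(H(-5)) = -386*4² = -386*16 = -6176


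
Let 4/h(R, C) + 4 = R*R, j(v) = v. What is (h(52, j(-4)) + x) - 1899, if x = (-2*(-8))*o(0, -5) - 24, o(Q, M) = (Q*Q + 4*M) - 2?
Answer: -1535624/675 ≈ -2275.0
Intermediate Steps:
o(Q, M) = -2 + Q**2 + 4*M (o(Q, M) = (Q**2 + 4*M) - 2 = -2 + Q**2 + 4*M)
h(R, C) = 4/(-4 + R**2) (h(R, C) = 4/(-4 + R*R) = 4/(-4 + R**2))
x = -376 (x = (-2*(-8))*(-2 + 0**2 + 4*(-5)) - 24 = 16*(-2 + 0 - 20) - 24 = 16*(-22) - 24 = -352 - 24 = -376)
(h(52, j(-4)) + x) - 1899 = (4/(-4 + 52**2) - 376) - 1899 = (4/(-4 + 2704) - 376) - 1899 = (4/2700 - 376) - 1899 = (4*(1/2700) - 376) - 1899 = (1/675 - 376) - 1899 = -253799/675 - 1899 = -1535624/675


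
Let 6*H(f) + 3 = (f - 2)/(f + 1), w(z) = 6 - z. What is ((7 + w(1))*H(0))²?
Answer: 100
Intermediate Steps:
H(f) = -½ + (-2 + f)/(6*(1 + f)) (H(f) = -½ + ((f - 2)/(f + 1))/6 = -½ + ((-2 + f)/(1 + f))/6 = -½ + (-2 + f)/(6*(1 + f)))
((7 + w(1))*H(0))² = ((7 + (6 - 1*1))*((-5 - 2*0)/(6*(1 + 0))))² = ((7 + (6 - 1))*((⅙)*(-5 + 0)/1))² = ((7 + 5)*((⅙)*1*(-5)))² = (12*(-⅚))² = (-10)² = 100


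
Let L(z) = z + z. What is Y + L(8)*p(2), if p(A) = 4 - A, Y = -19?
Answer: 13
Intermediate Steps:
L(z) = 2*z
Y + L(8)*p(2) = -19 + (2*8)*(4 - 1*2) = -19 + 16*(4 - 2) = -19 + 16*2 = -19 + 32 = 13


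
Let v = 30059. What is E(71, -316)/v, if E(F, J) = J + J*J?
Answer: 99540/30059 ≈ 3.3115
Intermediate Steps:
E(F, J) = J + J**2
E(71, -316)/v = -316*(1 - 316)/30059 = -316*(-315)*(1/30059) = 99540*(1/30059) = 99540/30059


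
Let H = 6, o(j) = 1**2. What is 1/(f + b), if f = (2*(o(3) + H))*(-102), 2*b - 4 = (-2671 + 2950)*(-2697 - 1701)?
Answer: -1/614947 ≈ -1.6262e-6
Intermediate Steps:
o(j) = 1
b = -613519 (b = 2 + ((-2671 + 2950)*(-2697 - 1701))/2 = 2 + (279*(-4398))/2 = 2 + (1/2)*(-1227042) = 2 - 613521 = -613519)
f = -1428 (f = (2*(1 + 6))*(-102) = (2*7)*(-102) = 14*(-102) = -1428)
1/(f + b) = 1/(-1428 - 613519) = 1/(-614947) = -1/614947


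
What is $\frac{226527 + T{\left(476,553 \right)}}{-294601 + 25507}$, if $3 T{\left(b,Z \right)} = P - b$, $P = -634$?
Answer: $- \frac{226157}{269094} \approx -0.84044$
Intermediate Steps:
$T{\left(b,Z \right)} = - \frac{634}{3} - \frac{b}{3}$ ($T{\left(b,Z \right)} = \frac{-634 - b}{3} = - \frac{634}{3} - \frac{b}{3}$)
$\frac{226527 + T{\left(476,553 \right)}}{-294601 + 25507} = \frac{226527 - 370}{-294601 + 25507} = \frac{226527 - 370}{-269094} = \left(226527 - 370\right) \left(- \frac{1}{269094}\right) = 226157 \left(- \frac{1}{269094}\right) = - \frac{226157}{269094}$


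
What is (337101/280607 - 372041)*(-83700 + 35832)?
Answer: 4997274245452248/280607 ≈ 1.7809e+10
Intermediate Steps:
(337101/280607 - 372041)*(-83700 + 35832) = (337101*(1/280607) - 372041)*(-47868) = (337101/280607 - 372041)*(-47868) = -104396971786/280607*(-47868) = 4997274245452248/280607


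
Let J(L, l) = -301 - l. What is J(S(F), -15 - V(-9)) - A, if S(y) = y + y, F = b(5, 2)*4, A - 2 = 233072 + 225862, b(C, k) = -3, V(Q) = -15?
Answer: -459237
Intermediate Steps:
A = 458936 (A = 2 + (233072 + 225862) = 2 + 458934 = 458936)
F = -12 (F = -3*4 = -12)
S(y) = 2*y
J(S(F), -15 - V(-9)) - A = (-301 - (-15 - 1*(-15))) - 1*458936 = (-301 - (-15 + 15)) - 458936 = (-301 - 1*0) - 458936 = (-301 + 0) - 458936 = -301 - 458936 = -459237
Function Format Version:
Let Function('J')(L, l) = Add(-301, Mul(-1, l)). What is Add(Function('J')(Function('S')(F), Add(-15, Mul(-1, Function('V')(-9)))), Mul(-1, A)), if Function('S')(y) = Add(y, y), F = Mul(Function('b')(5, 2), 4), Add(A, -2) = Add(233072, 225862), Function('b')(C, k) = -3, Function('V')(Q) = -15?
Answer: -459237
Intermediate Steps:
A = 458936 (A = Add(2, Add(233072, 225862)) = Add(2, 458934) = 458936)
F = -12 (F = Mul(-3, 4) = -12)
Function('S')(y) = Mul(2, y)
Add(Function('J')(Function('S')(F), Add(-15, Mul(-1, Function('V')(-9)))), Mul(-1, A)) = Add(Add(-301, Mul(-1, Add(-15, Mul(-1, -15)))), Mul(-1, 458936)) = Add(Add(-301, Mul(-1, Add(-15, 15))), -458936) = Add(Add(-301, Mul(-1, 0)), -458936) = Add(Add(-301, 0), -458936) = Add(-301, -458936) = -459237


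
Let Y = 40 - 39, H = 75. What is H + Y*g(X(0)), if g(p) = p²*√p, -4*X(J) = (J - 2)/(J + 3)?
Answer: 75 + √6/216 ≈ 75.011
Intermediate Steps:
Y = 1
X(J) = -(-2 + J)/(4*(3 + J)) (X(J) = -(J - 2)/(4*(J + 3)) = -(-2 + J)/(4*(3 + J)))
g(p) = p^(5/2)
H + Y*g(X(0)) = 75 + 1*((2 - 1*0)/(4*(3 + 0)))^(5/2) = 75 + 1*((¼)*(2 + 0)/3)^(5/2) = 75 + 1*((¼)*(⅓)*2)^(5/2) = 75 + 1*(⅙)^(5/2) = 75 + 1*(√6/216) = 75 + √6/216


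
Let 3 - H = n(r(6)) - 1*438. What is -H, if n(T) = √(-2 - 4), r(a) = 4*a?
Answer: -441 + I*√6 ≈ -441.0 + 2.4495*I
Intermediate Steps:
n(T) = I*√6 (n(T) = √(-6) = I*√6)
H = 441 - I*√6 (H = 3 - (I*√6 - 1*438) = 3 - (I*√6 - 438) = 3 - (-438 + I*√6) = 3 + (438 - I*√6) = 441 - I*√6 ≈ 441.0 - 2.4495*I)
-H = -(441 - I*√6) = -441 + I*√6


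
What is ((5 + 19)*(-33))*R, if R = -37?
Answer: 29304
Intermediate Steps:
((5 + 19)*(-33))*R = ((5 + 19)*(-33))*(-37) = (24*(-33))*(-37) = -792*(-37) = 29304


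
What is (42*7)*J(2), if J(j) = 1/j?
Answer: 147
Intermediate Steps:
J(j) = 1/j
(42*7)*J(2) = (42*7)/2 = 294*(½) = 147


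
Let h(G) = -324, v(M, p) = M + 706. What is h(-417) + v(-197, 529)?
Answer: 185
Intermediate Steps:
v(M, p) = 706 + M
h(-417) + v(-197, 529) = -324 + (706 - 197) = -324 + 509 = 185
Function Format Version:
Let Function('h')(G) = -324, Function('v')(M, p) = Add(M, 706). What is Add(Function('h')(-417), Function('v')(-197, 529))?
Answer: 185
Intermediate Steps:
Function('v')(M, p) = Add(706, M)
Add(Function('h')(-417), Function('v')(-197, 529)) = Add(-324, Add(706, -197)) = Add(-324, 509) = 185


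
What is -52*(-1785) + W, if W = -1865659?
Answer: -1772839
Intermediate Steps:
-52*(-1785) + W = -52*(-1785) - 1865659 = 92820 - 1865659 = -1772839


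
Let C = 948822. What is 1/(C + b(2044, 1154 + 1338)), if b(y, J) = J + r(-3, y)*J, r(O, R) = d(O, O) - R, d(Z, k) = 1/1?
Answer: -1/4139842 ≈ -2.4155e-7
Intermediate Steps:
d(Z, k) = 1
r(O, R) = 1 - R
b(y, J) = J + J*(1 - y) (b(y, J) = J + (1 - y)*J = J + J*(1 - y))
1/(C + b(2044, 1154 + 1338)) = 1/(948822 + (1154 + 1338)*(2 - 1*2044)) = 1/(948822 + 2492*(2 - 2044)) = 1/(948822 + 2492*(-2042)) = 1/(948822 - 5088664) = 1/(-4139842) = -1/4139842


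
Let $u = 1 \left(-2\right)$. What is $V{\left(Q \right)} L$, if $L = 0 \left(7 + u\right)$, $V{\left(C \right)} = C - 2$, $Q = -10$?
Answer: $0$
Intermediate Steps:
$u = -2$
$V{\left(C \right)} = -2 + C$
$L = 0$ ($L = 0 \left(7 - 2\right) = 0 \cdot 5 = 0$)
$V{\left(Q \right)} L = \left(-2 - 10\right) 0 = \left(-12\right) 0 = 0$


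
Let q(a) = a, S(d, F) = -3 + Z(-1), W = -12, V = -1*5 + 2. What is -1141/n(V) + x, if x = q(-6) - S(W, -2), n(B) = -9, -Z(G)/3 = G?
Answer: 1087/9 ≈ 120.78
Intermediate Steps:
V = -3 (V = -5 + 2 = -3)
Z(G) = -3*G
S(d, F) = 0 (S(d, F) = -3 - 3*(-1) = -3 + 3 = 0)
x = -6 (x = -6 - 1*0 = -6 + 0 = -6)
-1141/n(V) + x = -1141/(-9) - 6 = -1/9*(-1141) - 6 = 1141/9 - 6 = 1087/9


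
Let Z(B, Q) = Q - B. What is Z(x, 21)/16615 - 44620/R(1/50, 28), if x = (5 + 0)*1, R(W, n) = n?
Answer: -185340213/116305 ≈ -1593.6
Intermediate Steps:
x = 5 (x = 5*1 = 5)
Z(x, 21)/16615 - 44620/R(1/50, 28) = (21 - 1*5)/16615 - 44620/28 = (21 - 5)*(1/16615) - 44620*1/28 = 16*(1/16615) - 11155/7 = 16/16615 - 11155/7 = -185340213/116305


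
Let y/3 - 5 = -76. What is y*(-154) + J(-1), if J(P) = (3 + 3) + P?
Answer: 32807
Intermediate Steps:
y = -213 (y = 15 + 3*(-76) = 15 - 228 = -213)
J(P) = 6 + P
y*(-154) + J(-1) = -213*(-154) + (6 - 1) = 32802 + 5 = 32807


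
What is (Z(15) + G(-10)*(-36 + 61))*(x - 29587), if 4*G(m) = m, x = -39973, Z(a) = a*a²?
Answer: -230417500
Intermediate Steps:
Z(a) = a³
G(m) = m/4
(Z(15) + G(-10)*(-36 + 61))*(x - 29587) = (15³ + ((¼)*(-10))*(-36 + 61))*(-39973 - 29587) = (3375 - 5/2*25)*(-69560) = (3375 - 125/2)*(-69560) = (6625/2)*(-69560) = -230417500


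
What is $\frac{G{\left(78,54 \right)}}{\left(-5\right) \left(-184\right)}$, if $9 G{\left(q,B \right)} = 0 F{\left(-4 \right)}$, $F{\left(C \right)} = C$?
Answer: $0$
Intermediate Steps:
$G{\left(q,B \right)} = 0$ ($G{\left(q,B \right)} = \frac{0 \left(-4\right)}{9} = \frac{1}{9} \cdot 0 = 0$)
$\frac{G{\left(78,54 \right)}}{\left(-5\right) \left(-184\right)} = \frac{0}{\left(-5\right) \left(-184\right)} = \frac{0}{920} = 0 \cdot \frac{1}{920} = 0$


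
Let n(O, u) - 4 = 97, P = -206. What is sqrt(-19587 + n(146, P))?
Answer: I*sqrt(19486) ≈ 139.59*I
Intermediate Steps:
n(O, u) = 101 (n(O, u) = 4 + 97 = 101)
sqrt(-19587 + n(146, P)) = sqrt(-19587 + 101) = sqrt(-19486) = I*sqrt(19486)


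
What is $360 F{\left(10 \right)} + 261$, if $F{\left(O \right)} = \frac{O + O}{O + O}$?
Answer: $621$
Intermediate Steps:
$F{\left(O \right)} = 1$ ($F{\left(O \right)} = \frac{2 O}{2 O} = 2 O \frac{1}{2 O} = 1$)
$360 F{\left(10 \right)} + 261 = 360 \cdot 1 + 261 = 360 + 261 = 621$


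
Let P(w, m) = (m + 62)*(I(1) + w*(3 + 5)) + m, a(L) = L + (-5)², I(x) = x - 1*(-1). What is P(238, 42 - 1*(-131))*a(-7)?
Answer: 8065494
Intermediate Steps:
I(x) = 1 + x (I(x) = x + 1 = 1 + x)
a(L) = 25 + L (a(L) = L + 25 = 25 + L)
P(w, m) = m + (2 + 8*w)*(62 + m) (P(w, m) = (m + 62)*((1 + 1) + w*(3 + 5)) + m = (62 + m)*(2 + w*8) + m = (62 + m)*(2 + 8*w) + m = (2 + 8*w)*(62 + m) + m = m + (2 + 8*w)*(62 + m))
P(238, 42 - 1*(-131))*a(-7) = (124 + 3*(42 - 1*(-131)) + 496*238 + 8*(42 - 1*(-131))*238)*(25 - 7) = (124 + 3*(42 + 131) + 118048 + 8*(42 + 131)*238)*18 = (124 + 3*173 + 118048 + 8*173*238)*18 = (124 + 519 + 118048 + 329392)*18 = 448083*18 = 8065494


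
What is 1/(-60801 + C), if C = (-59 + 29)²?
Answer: -1/59901 ≈ -1.6694e-5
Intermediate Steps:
C = 900 (C = (-30)² = 900)
1/(-60801 + C) = 1/(-60801 + 900) = 1/(-59901) = -1/59901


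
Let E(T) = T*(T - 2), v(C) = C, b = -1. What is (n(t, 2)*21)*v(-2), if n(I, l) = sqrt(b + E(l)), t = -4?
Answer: -42*I ≈ -42.0*I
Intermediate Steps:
E(T) = T*(-2 + T)
n(I, l) = sqrt(-1 + l*(-2 + l))
(n(t, 2)*21)*v(-2) = (sqrt(-1 + 2*(-2 + 2))*21)*(-2) = (sqrt(-1 + 2*0)*21)*(-2) = (sqrt(-1 + 0)*21)*(-2) = (sqrt(-1)*21)*(-2) = (I*21)*(-2) = (21*I)*(-2) = -42*I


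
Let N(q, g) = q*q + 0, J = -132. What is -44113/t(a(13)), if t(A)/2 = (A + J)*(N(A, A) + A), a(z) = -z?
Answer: 44113/45240 ≈ 0.97509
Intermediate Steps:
N(q, g) = q² (N(q, g) = q² + 0 = q²)
t(A) = 2*(-132 + A)*(A + A²) (t(A) = 2*((A - 132)*(A² + A)) = 2*((-132 + A)*(A + A²)) = 2*(-132 + A)*(A + A²))
-44113/t(a(13)) = -44113*(-1/(26*(-132 + (-1*13)² - (-131)*13))) = -44113*(-1/(26*(-132 + (-13)² - 131*(-13)))) = -44113*(-1/(26*(-132 + 169 + 1703))) = -44113/(2*(-13)*1740) = -44113/(-45240) = -44113*(-1/45240) = 44113/45240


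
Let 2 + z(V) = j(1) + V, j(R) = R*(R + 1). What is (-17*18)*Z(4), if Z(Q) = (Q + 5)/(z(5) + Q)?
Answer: -306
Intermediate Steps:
j(R) = R*(1 + R)
z(V) = V (z(V) = -2 + (1*(1 + 1) + V) = -2 + (1*2 + V) = -2 + (2 + V) = V)
Z(Q) = 1 (Z(Q) = (Q + 5)/(5 + Q) = (5 + Q)/(5 + Q) = 1)
(-17*18)*Z(4) = -17*18*1 = -306*1 = -306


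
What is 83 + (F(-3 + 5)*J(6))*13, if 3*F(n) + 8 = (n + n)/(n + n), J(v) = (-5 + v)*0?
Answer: 83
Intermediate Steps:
J(v) = 0
F(n) = -7/3 (F(n) = -8/3 + ((n + n)/(n + n))/3 = -8/3 + ((2*n)/((2*n)))/3 = -8/3 + ((2*n)*(1/(2*n)))/3 = -8/3 + (1/3)*1 = -8/3 + 1/3 = -7/3)
83 + (F(-3 + 5)*J(6))*13 = 83 - 7/3*0*13 = 83 + 0*13 = 83 + 0 = 83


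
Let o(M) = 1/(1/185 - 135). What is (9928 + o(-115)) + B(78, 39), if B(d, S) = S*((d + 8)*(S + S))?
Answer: 6781439775/24974 ≈ 2.7154e+5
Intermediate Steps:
o(M) = -185/24974 (o(M) = 1/(1/185 - 135) = 1/(-24974/185) = -185/24974)
B(d, S) = 2*S²*(8 + d) (B(d, S) = S*((8 + d)*(2*S)) = S*(2*S*(8 + d)) = 2*S²*(8 + d))
(9928 + o(-115)) + B(78, 39) = (9928 - 185/24974) + 2*39²*(8 + 78) = 247941687/24974 + 2*1521*86 = 247941687/24974 + 261612 = 6781439775/24974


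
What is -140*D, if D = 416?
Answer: -58240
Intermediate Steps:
-140*D = -140*416 = -58240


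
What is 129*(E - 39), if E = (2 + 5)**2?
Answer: 1290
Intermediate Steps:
E = 49 (E = 7**2 = 49)
129*(E - 39) = 129*(49 - 39) = 129*10 = 1290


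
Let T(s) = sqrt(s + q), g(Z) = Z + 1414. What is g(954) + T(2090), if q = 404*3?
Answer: 2368 + sqrt(3302) ≈ 2425.5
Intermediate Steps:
g(Z) = 1414 + Z
q = 1212
T(s) = sqrt(1212 + s) (T(s) = sqrt(s + 1212) = sqrt(1212 + s))
g(954) + T(2090) = (1414 + 954) + sqrt(1212 + 2090) = 2368 + sqrt(3302)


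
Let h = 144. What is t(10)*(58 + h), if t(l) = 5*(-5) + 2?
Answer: -4646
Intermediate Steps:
t(l) = -23 (t(l) = -25 + 2 = -23)
t(10)*(58 + h) = -23*(58 + 144) = -23*202 = -4646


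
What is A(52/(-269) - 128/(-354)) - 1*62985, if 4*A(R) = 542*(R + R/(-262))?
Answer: -130904951754/2079101 ≈ -62962.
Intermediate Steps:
A(R) = 70731*R/524 (A(R) = (542*(R + R/(-262)))/4 = (542*(R + R*(-1/262)))/4 = (542*(R - R/262))/4 = (542*(261*R/262))/4 = (70731*R/131)/4 = 70731*R/524)
A(52/(-269) - 128/(-354)) - 1*62985 = 70731*(52/(-269) - 128/(-354))/524 - 1*62985 = 70731*(52*(-1/269) - 128*(-1/354))/524 - 62985 = 70731*(-52/269 + 64/177)/524 - 62985 = (70731/524)*(8012/47613) - 62985 = 47224731/2079101 - 62985 = -130904951754/2079101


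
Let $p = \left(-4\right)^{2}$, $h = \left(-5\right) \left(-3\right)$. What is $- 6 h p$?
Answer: $-1440$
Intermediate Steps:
$h = 15$
$p = 16$
$- 6 h p = \left(-6\right) 15 \cdot 16 = \left(-90\right) 16 = -1440$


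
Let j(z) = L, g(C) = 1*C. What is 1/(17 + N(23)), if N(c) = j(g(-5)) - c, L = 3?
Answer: -⅓ ≈ -0.33333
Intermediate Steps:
g(C) = C
j(z) = 3
N(c) = 3 - c
1/(17 + N(23)) = 1/(17 + (3 - 1*23)) = 1/(17 + (3 - 23)) = 1/(17 - 20) = 1/(-3) = -⅓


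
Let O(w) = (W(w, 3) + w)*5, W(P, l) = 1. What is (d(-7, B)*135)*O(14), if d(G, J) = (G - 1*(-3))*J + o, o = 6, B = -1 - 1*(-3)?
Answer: -20250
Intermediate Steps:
B = 2 (B = -1 + 3 = 2)
O(w) = 5 + 5*w (O(w) = (1 + w)*5 = 5 + 5*w)
d(G, J) = 6 + J*(3 + G) (d(G, J) = (G - 1*(-3))*J + 6 = (G + 3)*J + 6 = (3 + G)*J + 6 = J*(3 + G) + 6 = 6 + J*(3 + G))
(d(-7, B)*135)*O(14) = ((6 + 3*2 - 7*2)*135)*(5 + 5*14) = ((6 + 6 - 14)*135)*(5 + 70) = -2*135*75 = -270*75 = -20250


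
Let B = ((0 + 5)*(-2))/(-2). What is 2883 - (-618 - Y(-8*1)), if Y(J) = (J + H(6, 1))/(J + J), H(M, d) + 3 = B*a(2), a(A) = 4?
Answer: 56007/16 ≈ 3500.4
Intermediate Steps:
B = 5 (B = (5*(-2))*(-½) = -10*(-½) = 5)
H(M, d) = 17 (H(M, d) = -3 + 5*4 = -3 + 20 = 17)
Y(J) = (17 + J)/(2*J) (Y(J) = (J + 17)/(J + J) = (17 + J)/((2*J)) = (17 + J)*(1/(2*J)) = (17 + J)/(2*J))
2883 - (-618 - Y(-8*1)) = 2883 - (-618 - (17 - 8*1)/(2*((-8*1)))) = 2883 - (-618 - (17 - 8)/(2*(-8))) = 2883 - (-618 - (-1)*9/(2*8)) = 2883 - (-618 - 1*(-9/16)) = 2883 - (-618 + 9/16) = 2883 - 1*(-9879/16) = 2883 + 9879/16 = 56007/16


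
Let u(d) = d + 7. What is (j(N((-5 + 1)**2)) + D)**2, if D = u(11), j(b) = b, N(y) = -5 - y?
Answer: 9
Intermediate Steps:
u(d) = 7 + d
D = 18 (D = 7 + 11 = 18)
(j(N((-5 + 1)**2)) + D)**2 = ((-5 - (-5 + 1)**2) + 18)**2 = ((-5 - 1*(-4)**2) + 18)**2 = ((-5 - 1*16) + 18)**2 = ((-5 - 16) + 18)**2 = (-21 + 18)**2 = (-3)**2 = 9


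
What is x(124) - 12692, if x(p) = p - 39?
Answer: -12607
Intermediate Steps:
x(p) = -39 + p
x(124) - 12692 = (-39 + 124) - 12692 = 85 - 12692 = -12607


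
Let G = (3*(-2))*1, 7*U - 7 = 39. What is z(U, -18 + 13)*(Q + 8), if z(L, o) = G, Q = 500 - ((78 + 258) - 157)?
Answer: -1974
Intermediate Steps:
Q = 321 (Q = 500 - (336 - 157) = 500 - 1*179 = 500 - 179 = 321)
U = 46/7 (U = 1 + (⅐)*39 = 1 + 39/7 = 46/7 ≈ 6.5714)
G = -6 (G = -6*1 = -6)
z(L, o) = -6
z(U, -18 + 13)*(Q + 8) = -6*(321 + 8) = -6*329 = -1974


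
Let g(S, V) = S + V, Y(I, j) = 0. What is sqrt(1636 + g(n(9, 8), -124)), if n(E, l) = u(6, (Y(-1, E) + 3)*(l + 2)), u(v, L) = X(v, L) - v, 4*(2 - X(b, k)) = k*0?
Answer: 2*sqrt(377) ≈ 38.833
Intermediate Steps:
X(b, k) = 2 (X(b, k) = 2 - k*0/4 = 2 - 1/4*0 = 2 + 0 = 2)
u(v, L) = 2 - v
n(E, l) = -4 (n(E, l) = 2 - 1*6 = 2 - 6 = -4)
sqrt(1636 + g(n(9, 8), -124)) = sqrt(1636 + (-4 - 124)) = sqrt(1636 - 128) = sqrt(1508) = 2*sqrt(377)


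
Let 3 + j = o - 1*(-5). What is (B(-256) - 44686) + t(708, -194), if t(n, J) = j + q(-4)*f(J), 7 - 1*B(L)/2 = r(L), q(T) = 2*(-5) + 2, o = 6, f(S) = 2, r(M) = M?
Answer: -44168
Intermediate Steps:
q(T) = -8 (q(T) = -10 + 2 = -8)
B(L) = 14 - 2*L
j = 8 (j = -3 + (6 - 1*(-5)) = -3 + (6 + 5) = -3 + 11 = 8)
t(n, J) = -8 (t(n, J) = 8 - 8*2 = 8 - 16 = -8)
(B(-256) - 44686) + t(708, -194) = ((14 - 2*(-256)) - 44686) - 8 = ((14 + 512) - 44686) - 8 = (526 - 44686) - 8 = -44160 - 8 = -44168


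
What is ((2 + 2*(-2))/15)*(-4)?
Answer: 8/15 ≈ 0.53333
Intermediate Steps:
((2 + 2*(-2))/15)*(-4) = ((2 - 4)/15)*(-4) = ((1/15)*(-2))*(-4) = -2/15*(-4) = 8/15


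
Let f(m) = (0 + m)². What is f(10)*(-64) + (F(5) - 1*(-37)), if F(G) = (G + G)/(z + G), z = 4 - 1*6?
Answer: -19079/3 ≈ -6359.7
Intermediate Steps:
z = -2 (z = 4 - 6 = -2)
f(m) = m²
F(G) = 2*G/(-2 + G) (F(G) = (G + G)/(-2 + G) = (2*G)/(-2 + G) = 2*G/(-2 + G))
f(10)*(-64) + (F(5) - 1*(-37)) = 10²*(-64) + (2*5/(-2 + 5) - 1*(-37)) = 100*(-64) + (2*5/3 + 37) = -6400 + (2*5*(⅓) + 37) = -6400 + (10/3 + 37) = -6400 + 121/3 = -19079/3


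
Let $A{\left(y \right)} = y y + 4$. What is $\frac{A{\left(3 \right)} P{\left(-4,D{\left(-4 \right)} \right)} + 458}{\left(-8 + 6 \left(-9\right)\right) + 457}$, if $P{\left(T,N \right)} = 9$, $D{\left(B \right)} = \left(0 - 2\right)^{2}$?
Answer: $\frac{115}{79} \approx 1.4557$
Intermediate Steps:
$A{\left(y \right)} = 4 + y^{2}$ ($A{\left(y \right)} = y^{2} + 4 = 4 + y^{2}$)
$D{\left(B \right)} = 4$ ($D{\left(B \right)} = \left(-2\right)^{2} = 4$)
$\frac{A{\left(3 \right)} P{\left(-4,D{\left(-4 \right)} \right)} + 458}{\left(-8 + 6 \left(-9\right)\right) + 457} = \frac{\left(4 + 3^{2}\right) 9 + 458}{\left(-8 + 6 \left(-9\right)\right) + 457} = \frac{\left(4 + 9\right) 9 + 458}{\left(-8 - 54\right) + 457} = \frac{13 \cdot 9 + 458}{-62 + 457} = \frac{117 + 458}{395} = 575 \cdot \frac{1}{395} = \frac{115}{79}$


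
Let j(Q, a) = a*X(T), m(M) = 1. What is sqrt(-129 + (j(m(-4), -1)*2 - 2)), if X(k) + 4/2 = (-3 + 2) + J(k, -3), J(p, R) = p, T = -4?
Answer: 3*I*sqrt(13) ≈ 10.817*I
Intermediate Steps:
X(k) = -3 + k (X(k) = -2 + ((-3 + 2) + k) = -2 + (-1 + k) = -3 + k)
j(Q, a) = -7*a (j(Q, a) = a*(-3 - 4) = a*(-7) = -7*a)
sqrt(-129 + (j(m(-4), -1)*2 - 2)) = sqrt(-129 + (-7*(-1)*2 - 2)) = sqrt(-129 + (7*2 - 2)) = sqrt(-129 + (14 - 2)) = sqrt(-129 + 12) = sqrt(-117) = 3*I*sqrt(13)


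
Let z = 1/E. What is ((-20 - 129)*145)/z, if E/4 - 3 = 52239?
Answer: -4514753640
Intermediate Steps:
E = 208968 (E = 12 + 4*52239 = 12 + 208956 = 208968)
z = 1/208968 ≈ 4.7854e-6
((-20 - 129)*145)/z = ((-20 - 129)*145)/(1/208968) = -149*145*208968 = -21605*208968 = -4514753640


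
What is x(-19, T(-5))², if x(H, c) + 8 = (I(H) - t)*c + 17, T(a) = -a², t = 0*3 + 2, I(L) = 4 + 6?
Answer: 36481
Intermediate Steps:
I(L) = 10
t = 2 (t = 0 + 2 = 2)
x(H, c) = 9 + 8*c (x(H, c) = -8 + ((10 - 1*2)*c + 17) = -8 + ((10 - 2)*c + 17) = -8 + (8*c + 17) = -8 + (17 + 8*c) = 9 + 8*c)
x(-19, T(-5))² = (9 + 8*(-1*(-5)²))² = (9 + 8*(-1*25))² = (9 + 8*(-25))² = (9 - 200)² = (-191)² = 36481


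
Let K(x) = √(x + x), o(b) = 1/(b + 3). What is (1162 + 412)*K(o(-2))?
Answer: 1574*√2 ≈ 2226.0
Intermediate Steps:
o(b) = 1/(3 + b)
K(x) = √2*√x (K(x) = √(2*x) = √2*√x)
(1162 + 412)*K(o(-2)) = (1162 + 412)*(√2*√(1/(3 - 2))) = 1574*(√2*√(1/1)) = 1574*(√2*√1) = 1574*(√2*1) = 1574*√2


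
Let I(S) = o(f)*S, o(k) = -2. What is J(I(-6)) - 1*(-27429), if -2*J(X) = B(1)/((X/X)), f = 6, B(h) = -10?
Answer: 27434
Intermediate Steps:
I(S) = -2*S
J(X) = 5 (J(X) = -(-5)/(X/X) = -(-5)/1 = -(-5) = -1/2*(-10) = 5)
J(I(-6)) - 1*(-27429) = 5 - 1*(-27429) = 5 + 27429 = 27434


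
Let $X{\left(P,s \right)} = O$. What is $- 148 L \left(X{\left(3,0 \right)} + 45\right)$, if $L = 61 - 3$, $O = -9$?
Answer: $-309024$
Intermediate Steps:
$X{\left(P,s \right)} = -9$
$L = 58$ ($L = 61 - 3 = 58$)
$- 148 L \left(X{\left(3,0 \right)} + 45\right) = \left(-148\right) 58 \left(-9 + 45\right) = \left(-8584\right) 36 = -309024$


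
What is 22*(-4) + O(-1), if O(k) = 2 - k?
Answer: -85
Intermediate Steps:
22*(-4) + O(-1) = 22*(-4) + (2 - 1*(-1)) = -88 + (2 + 1) = -88 + 3 = -85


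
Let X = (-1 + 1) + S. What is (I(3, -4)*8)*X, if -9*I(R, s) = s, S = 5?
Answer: 160/9 ≈ 17.778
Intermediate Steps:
X = 5 (X = (-1 + 1) + 5 = 0 + 5 = 5)
I(R, s) = -s/9
(I(3, -4)*8)*X = (-⅑*(-4)*8)*5 = ((4/9)*8)*5 = (32/9)*5 = 160/9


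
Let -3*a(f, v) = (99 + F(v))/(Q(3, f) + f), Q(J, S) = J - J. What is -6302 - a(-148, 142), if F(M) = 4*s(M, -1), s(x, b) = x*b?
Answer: -2797619/444 ≈ -6300.9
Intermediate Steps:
Q(J, S) = 0
s(x, b) = b*x
F(M) = -4*M (F(M) = 4*(-M) = -4*M)
a(f, v) = -(99 - 4*v)/(3*f) (a(f, v) = -(99 - 4*v)/(3*(0 + f)) = -(99 - 4*v)/(3*f))
-6302 - a(-148, 142) = -6302 - (-99 + 4*142)/(3*(-148)) = -6302 - (-1)*(-99 + 568)/(3*148) = -6302 - (-1)*469/(3*148) = -6302 - 1*(-469/444) = -6302 + 469/444 = -2797619/444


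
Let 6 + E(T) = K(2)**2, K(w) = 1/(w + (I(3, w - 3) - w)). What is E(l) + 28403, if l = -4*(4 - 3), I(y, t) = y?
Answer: 255574/9 ≈ 28397.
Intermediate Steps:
l = -4 (l = -4*1 = -4)
K(w) = 1/3 (K(w) = 1/(w + (3 - w)) = 1/3)
E(T) = -53/9 (E(T) = -6 + (1/3)**2 = -6 + 1/9 = -53/9)
E(l) + 28403 = -53/9 + 28403 = 255574/9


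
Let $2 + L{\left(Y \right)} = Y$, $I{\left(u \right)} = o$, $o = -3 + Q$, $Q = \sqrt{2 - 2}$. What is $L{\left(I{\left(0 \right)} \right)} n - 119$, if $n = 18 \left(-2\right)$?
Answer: $61$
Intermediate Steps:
$n = -36$
$Q = 0$ ($Q = \sqrt{0} = 0$)
$o = -3$ ($o = -3 + 0 = -3$)
$I{\left(u \right)} = -3$
$L{\left(Y \right)} = -2 + Y$
$L{\left(I{\left(0 \right)} \right)} n - 119 = \left(-2 - 3\right) \left(-36\right) - 119 = \left(-5\right) \left(-36\right) - 119 = 180 - 119 = 61$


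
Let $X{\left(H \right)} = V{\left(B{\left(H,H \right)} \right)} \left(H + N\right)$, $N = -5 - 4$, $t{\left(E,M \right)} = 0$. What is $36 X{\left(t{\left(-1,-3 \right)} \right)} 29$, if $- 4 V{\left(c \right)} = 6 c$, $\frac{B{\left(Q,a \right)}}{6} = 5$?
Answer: $422820$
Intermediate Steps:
$B{\left(Q,a \right)} = 30$ ($B{\left(Q,a \right)} = 6 \cdot 5 = 30$)
$V{\left(c \right)} = - \frac{3 c}{2}$ ($V{\left(c \right)} = - \frac{6 c}{4} = - \frac{3 c}{2}$)
$N = -9$ ($N = -5 - 4 = -9$)
$X{\left(H \right)} = 405 - 45 H$ ($X{\left(H \right)} = \left(- \frac{3}{2}\right) 30 \left(H - 9\right) = - 45 \left(-9 + H\right) = 405 - 45 H$)
$36 X{\left(t{\left(-1,-3 \right)} \right)} 29 = 36 \left(405 - 0\right) 29 = 36 \left(405 + 0\right) 29 = 36 \cdot 405 \cdot 29 = 14580 \cdot 29 = 422820$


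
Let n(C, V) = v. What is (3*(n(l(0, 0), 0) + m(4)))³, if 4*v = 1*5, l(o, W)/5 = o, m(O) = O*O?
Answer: 8869743/64 ≈ 1.3859e+5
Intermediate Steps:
m(O) = O²
l(o, W) = 5*o
v = 5/4 (v = (1*5)/4 = (¼)*5 = 5/4 ≈ 1.2500)
n(C, V) = 5/4
(3*(n(l(0, 0), 0) + m(4)))³ = (3*(5/4 + 4²))³ = (3*(5/4 + 16))³ = (3*(69/4))³ = (207/4)³ = 8869743/64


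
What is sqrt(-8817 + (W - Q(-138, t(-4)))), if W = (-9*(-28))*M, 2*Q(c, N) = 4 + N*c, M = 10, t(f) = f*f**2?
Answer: I*sqrt(10715) ≈ 103.51*I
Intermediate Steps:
t(f) = f**3
Q(c, N) = 2 + N*c/2 (Q(c, N) = (4 + N*c)/2 = 2 + N*c/2)
W = 2520 (W = -9*(-28)*10 = 252*10 = 2520)
sqrt(-8817 + (W - Q(-138, t(-4)))) = sqrt(-8817 + (2520 - (2 + (1/2)*(-4)**3*(-138)))) = sqrt(-8817 + (2520 - (2 + (1/2)*(-64)*(-138)))) = sqrt(-8817 + (2520 - (2 + 4416))) = sqrt(-8817 + (2520 - 1*4418)) = sqrt(-8817 + (2520 - 4418)) = sqrt(-8817 - 1898) = sqrt(-10715) = I*sqrt(10715)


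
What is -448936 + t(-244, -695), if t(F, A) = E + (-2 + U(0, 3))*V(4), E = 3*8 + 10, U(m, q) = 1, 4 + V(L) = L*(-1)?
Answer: -448894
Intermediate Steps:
V(L) = -4 - L (V(L) = -4 + L*(-1) = -4 - L)
E = 34 (E = 24 + 10 = 34)
t(F, A) = 42 (t(F, A) = 34 + (-2 + 1)*(-4 - 1*4) = 34 - (-4 - 4) = 34 - 1*(-8) = 34 + 8 = 42)
-448936 + t(-244, -695) = -448936 + 42 = -448894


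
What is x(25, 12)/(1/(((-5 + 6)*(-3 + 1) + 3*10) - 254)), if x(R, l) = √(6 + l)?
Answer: -678*√2 ≈ -958.84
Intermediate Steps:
x(25, 12)/(1/(((-5 + 6)*(-3 + 1) + 3*10) - 254)) = √(6 + 12)/(1/(((-5 + 6)*(-3 + 1) + 3*10) - 254)) = √18/(1/((1*(-2) + 30) - 254)) = (3*√2)/(1/((-2 + 30) - 254)) = (3*√2)/(1/(28 - 254)) = (3*√2)/(1/(-226)) = (3*√2)/(-1/226) = (3*√2)*(-226) = -678*√2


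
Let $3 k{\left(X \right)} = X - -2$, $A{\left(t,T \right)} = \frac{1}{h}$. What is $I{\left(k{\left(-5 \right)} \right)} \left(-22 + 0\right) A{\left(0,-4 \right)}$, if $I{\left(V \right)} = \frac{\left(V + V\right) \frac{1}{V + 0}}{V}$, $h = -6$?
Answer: $- \frac{22}{3} \approx -7.3333$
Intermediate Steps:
$A{\left(t,T \right)} = - \frac{1}{6}$ ($A{\left(t,T \right)} = \frac{1}{-6} = - \frac{1}{6}$)
$k{\left(X \right)} = \frac{2}{3} + \frac{X}{3}$ ($k{\left(X \right)} = \frac{X - -2}{3} = \frac{X + 2}{3} = \frac{2 + X}{3} = \frac{2}{3} + \frac{X}{3}$)
$I{\left(V \right)} = \frac{2}{V}$ ($I{\left(V \right)} = \frac{2 V \frac{1}{V}}{V} = \frac{2}{V}$)
$I{\left(k{\left(-5 \right)} \right)} \left(-22 + 0\right) A{\left(0,-4 \right)} = \frac{2}{\frac{2}{3} + \frac{1}{3} \left(-5\right)} \left(-22 + 0\right) \left(- \frac{1}{6}\right) = \frac{2}{\frac{2}{3} - \frac{5}{3}} \left(-22\right) \left(- \frac{1}{6}\right) = \frac{2}{-1} \left(-22\right) \left(- \frac{1}{6}\right) = 2 \left(-1\right) \left(-22\right) \left(- \frac{1}{6}\right) = \left(-2\right) \left(-22\right) \left(- \frac{1}{6}\right) = 44 \left(- \frac{1}{6}\right) = - \frac{22}{3}$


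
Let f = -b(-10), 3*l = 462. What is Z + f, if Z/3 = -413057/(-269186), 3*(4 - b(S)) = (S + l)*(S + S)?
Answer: -258256133/269186 ≈ -959.40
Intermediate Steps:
l = 154 (l = (⅓)*462 = 154)
b(S) = 4 - 2*S*(154 + S)/3 (b(S) = 4 - (S + 154)*(S + S)/3 = 4 - (154 + S)*2*S/3 = 4 - 2*S*(154 + S)/3)
Z = 1239171/269186 (Z = 3*(-413057/(-269186)) = 3*(-413057*(-1/269186)) = 3*(413057/269186) = 1239171/269186 ≈ 4.6034)
f = -964 (f = -(4 - 308/3*(-10) - ⅔*(-10)²) = -(4 + 3080/3 - ⅔*100) = -(4 + 3080/3 - 200/3) = -1*964 = -964)
Z + f = 1239171/269186 - 964 = -258256133/269186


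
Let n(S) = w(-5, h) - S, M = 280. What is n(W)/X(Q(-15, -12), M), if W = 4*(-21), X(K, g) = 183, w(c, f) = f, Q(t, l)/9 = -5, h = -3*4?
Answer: 24/61 ≈ 0.39344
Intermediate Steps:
h = -12
Q(t, l) = -45 (Q(t, l) = 9*(-5) = -45)
W = -84
n(S) = -12 - S
n(W)/X(Q(-15, -12), M) = (-12 - 1*(-84))/183 = (-12 + 84)*(1/183) = 72*(1/183) = 24/61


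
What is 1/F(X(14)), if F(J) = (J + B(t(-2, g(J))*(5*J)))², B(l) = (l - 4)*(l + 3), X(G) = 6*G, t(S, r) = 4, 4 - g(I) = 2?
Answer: 1/7956867507264 ≈ 1.2568e-13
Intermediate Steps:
g(I) = 2 (g(I) = 4 - 1*2 = 4 - 2 = 2)
B(l) = (-4 + l)*(3 + l)
F(J) = (-12 - 19*J + 400*J²)² (F(J) = (J + (-12 + (4*(5*J))² - 4*5*J))² = (J + (-12 + (20*J)² - 20*J))² = (J + (-12 + 400*J² - 20*J))² = (J + (-12 - 20*J + 400*J²))² = (-12 - 19*J + 400*J²)²)
1/F(X(14)) = 1/((12 - 400*(6*14)² + 19*(6*14))²) = 1/((12 - 400*84² + 19*84)²) = 1/((12 - 400*7056 + 1596)²) = 1/((12 - 2822400 + 1596)²) = 1/((-2820792)²) = 1/7956867507264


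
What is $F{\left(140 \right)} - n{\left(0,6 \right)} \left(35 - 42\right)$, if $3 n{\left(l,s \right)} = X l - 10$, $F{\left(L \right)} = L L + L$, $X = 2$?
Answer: $\frac{59150}{3} \approx 19717.0$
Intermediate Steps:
$F{\left(L \right)} = L + L^{2}$ ($F{\left(L \right)} = L^{2} + L = L + L^{2}$)
$n{\left(l,s \right)} = - \frac{10}{3} + \frac{2 l}{3}$ ($n{\left(l,s \right)} = \frac{2 l - 10}{3} = \frac{-10 + 2 l}{3} = - \frac{10}{3} + \frac{2 l}{3}$)
$F{\left(140 \right)} - n{\left(0,6 \right)} \left(35 - 42\right) = 140 \left(1 + 140\right) - \left(- \frac{10}{3} + \frac{2}{3} \cdot 0\right) \left(35 - 42\right) = 140 \cdot 141 - \left(- \frac{10}{3} + 0\right) \left(-7\right) = 19740 - \left(- \frac{10}{3}\right) \left(-7\right) = 19740 - \frac{70}{3} = \frac{59150}{3}$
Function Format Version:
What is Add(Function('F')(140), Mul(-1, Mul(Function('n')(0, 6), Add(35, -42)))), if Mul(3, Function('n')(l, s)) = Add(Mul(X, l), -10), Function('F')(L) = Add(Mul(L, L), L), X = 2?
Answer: Rational(59150, 3) ≈ 19717.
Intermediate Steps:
Function('F')(L) = Add(L, Pow(L, 2)) (Function('F')(L) = Add(Pow(L, 2), L) = Add(L, Pow(L, 2)))
Function('n')(l, s) = Add(Rational(-10, 3), Mul(Rational(2, 3), l)) (Function('n')(l, s) = Mul(Rational(1, 3), Add(Mul(2, l), -10)) = Mul(Rational(1, 3), Add(-10, Mul(2, l))) = Add(Rational(-10, 3), Mul(Rational(2, 3), l)))
Add(Function('F')(140), Mul(-1, Mul(Function('n')(0, 6), Add(35, -42)))) = Add(Mul(140, Add(1, 140)), Mul(-1, Mul(Add(Rational(-10, 3), Mul(Rational(2, 3), 0)), Add(35, -42)))) = Add(Mul(140, 141), Mul(-1, Mul(Add(Rational(-10, 3), 0), -7))) = Add(19740, Mul(-1, Mul(Rational(-10, 3), -7))) = Add(19740, Mul(-1, Rational(70, 3))) = Add(19740, Rational(-70, 3)) = Rational(59150, 3)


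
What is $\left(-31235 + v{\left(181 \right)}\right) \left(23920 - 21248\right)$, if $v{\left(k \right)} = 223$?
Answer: $-82864064$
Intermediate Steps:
$\left(-31235 + v{\left(181 \right)}\right) \left(23920 - 21248\right) = \left(-31235 + 223\right) \left(23920 - 21248\right) = \left(-31012\right) 2672 = -82864064$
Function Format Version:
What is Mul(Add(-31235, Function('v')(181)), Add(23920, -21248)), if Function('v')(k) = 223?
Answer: -82864064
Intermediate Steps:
Mul(Add(-31235, Function('v')(181)), Add(23920, -21248)) = Mul(Add(-31235, 223), Add(23920, -21248)) = Mul(-31012, 2672) = -82864064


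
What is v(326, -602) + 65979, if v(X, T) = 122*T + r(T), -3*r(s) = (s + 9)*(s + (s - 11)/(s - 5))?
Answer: -229920758/1821 ≈ -1.2626e+5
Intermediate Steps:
r(s) = -(9 + s)*(s + (-11 + s)/(-5 + s))/3 (r(s) = -(s + 9)*(s + (s - 11)/(s - 5))/3 = -(9 + s)*(s + (-11 + s)/(-5 + s))/3)
v(X, T) = 122*T + (99 - T³ - 5*T² + 47*T)/(3*(-5 + T))
v(326, -602) + 65979 = (99 - 1*(-602)³ - 1783*(-602) + 361*(-602)²)/(3*(-5 - 602)) + 65979 = (⅓)*(99 - 1*(-218167208) + 1073366 + 361*362404)/(-607) + 65979 = (⅓)*(-1/607)*(99 + 218167208 + 1073366 + 130827844) + 65979 = (⅓)*(-1/607)*350068517 + 65979 = -350068517/1821 + 65979 = -229920758/1821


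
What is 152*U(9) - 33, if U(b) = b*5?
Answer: 6807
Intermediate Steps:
U(b) = 5*b
152*U(9) - 33 = 152*(5*9) - 33 = 152*45 - 33 = 6840 - 33 = 6807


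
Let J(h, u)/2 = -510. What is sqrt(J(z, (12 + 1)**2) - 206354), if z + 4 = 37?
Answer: I*sqrt(207374) ≈ 455.38*I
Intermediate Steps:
z = 33 (z = -4 + 37 = 33)
J(h, u) = -1020 (J(h, u) = 2*(-510) = -1020)
sqrt(J(z, (12 + 1)**2) - 206354) = sqrt(-1020 - 206354) = sqrt(-207374) = I*sqrt(207374)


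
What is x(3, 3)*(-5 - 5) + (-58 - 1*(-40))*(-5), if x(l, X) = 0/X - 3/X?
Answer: 100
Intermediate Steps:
x(l, X) = -3/X (x(l, X) = 0 - 3/X = -3/X)
x(3, 3)*(-5 - 5) + (-58 - 1*(-40))*(-5) = (-3/3)*(-5 - 5) + (-58 - 1*(-40))*(-5) = -3*1/3*(-10) + (-58 + 40)*(-5) = -1*(-10) - 18*(-5) = 10 + 90 = 100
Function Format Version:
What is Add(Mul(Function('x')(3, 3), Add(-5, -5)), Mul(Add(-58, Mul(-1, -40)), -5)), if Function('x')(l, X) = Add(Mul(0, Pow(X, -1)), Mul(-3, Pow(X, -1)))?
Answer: 100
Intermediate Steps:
Function('x')(l, X) = Mul(-3, Pow(X, -1)) (Function('x')(l, X) = Add(0, Mul(-3, Pow(X, -1))) = Mul(-3, Pow(X, -1)))
Add(Mul(Function('x')(3, 3), Add(-5, -5)), Mul(Add(-58, Mul(-1, -40)), -5)) = Add(Mul(Mul(-3, Pow(3, -1)), Add(-5, -5)), Mul(Add(-58, Mul(-1, -40)), -5)) = Add(Mul(Mul(-3, Rational(1, 3)), -10), Mul(Add(-58, 40), -5)) = Add(Mul(-1, -10), Mul(-18, -5)) = Add(10, 90) = 100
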